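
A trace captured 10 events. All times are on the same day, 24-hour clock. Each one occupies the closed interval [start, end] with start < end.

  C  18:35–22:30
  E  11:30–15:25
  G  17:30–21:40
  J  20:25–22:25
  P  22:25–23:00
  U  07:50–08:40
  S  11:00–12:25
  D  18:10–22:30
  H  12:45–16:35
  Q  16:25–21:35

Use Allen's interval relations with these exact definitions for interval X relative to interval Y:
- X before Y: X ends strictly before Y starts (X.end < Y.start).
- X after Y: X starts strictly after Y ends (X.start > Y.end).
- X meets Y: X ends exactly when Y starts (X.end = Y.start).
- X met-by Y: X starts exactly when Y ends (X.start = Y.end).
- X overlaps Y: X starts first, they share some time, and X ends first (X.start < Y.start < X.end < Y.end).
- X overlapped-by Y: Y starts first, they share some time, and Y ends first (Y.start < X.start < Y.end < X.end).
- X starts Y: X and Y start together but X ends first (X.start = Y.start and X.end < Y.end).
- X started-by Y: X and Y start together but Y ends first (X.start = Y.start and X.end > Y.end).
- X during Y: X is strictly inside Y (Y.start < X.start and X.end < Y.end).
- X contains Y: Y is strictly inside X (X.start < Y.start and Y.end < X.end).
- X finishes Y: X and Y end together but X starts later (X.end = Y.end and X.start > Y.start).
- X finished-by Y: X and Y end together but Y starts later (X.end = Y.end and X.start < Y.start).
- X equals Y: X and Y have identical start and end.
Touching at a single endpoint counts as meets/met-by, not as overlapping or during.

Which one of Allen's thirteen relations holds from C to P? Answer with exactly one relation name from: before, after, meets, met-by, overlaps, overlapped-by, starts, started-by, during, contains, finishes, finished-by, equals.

overlaps

C = [18:35, 22:30]; P = [22:25, 23:00].
Compare endpoints: C.start < P.start, C.start < P.end, C.end > P.start, C.end < P.end.
That pattern is 'overlaps'.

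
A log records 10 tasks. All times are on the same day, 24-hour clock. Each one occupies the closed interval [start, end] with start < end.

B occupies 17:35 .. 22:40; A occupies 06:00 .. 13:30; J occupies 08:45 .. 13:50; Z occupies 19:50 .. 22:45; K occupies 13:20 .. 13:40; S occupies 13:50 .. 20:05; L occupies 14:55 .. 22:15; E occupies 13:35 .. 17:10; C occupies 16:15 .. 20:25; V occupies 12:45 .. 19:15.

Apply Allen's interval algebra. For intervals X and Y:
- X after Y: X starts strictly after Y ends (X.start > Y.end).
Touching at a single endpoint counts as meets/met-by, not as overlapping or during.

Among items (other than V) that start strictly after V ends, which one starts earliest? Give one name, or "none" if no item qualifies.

Z

Target V = [12:45, 19:15].
A [06:00, 13:30] → overlaps → excluded.
B [17:35, 22:40] → overlapped-by → excluded.
C [16:15, 20:25] → overlapped-by → excluded.
E [13:35, 17:10] → during → excluded.
J [08:45, 13:50] → overlaps → excluded.
K [13:20, 13:40] → during → excluded.
L [14:55, 22:15] → overlapped-by → excluded.
S [13:50, 20:05] → overlapped-by → excluded.
Z [19:50, 22:45] → after → candidate.
Among candidates, earliest start is 19:50 → Z.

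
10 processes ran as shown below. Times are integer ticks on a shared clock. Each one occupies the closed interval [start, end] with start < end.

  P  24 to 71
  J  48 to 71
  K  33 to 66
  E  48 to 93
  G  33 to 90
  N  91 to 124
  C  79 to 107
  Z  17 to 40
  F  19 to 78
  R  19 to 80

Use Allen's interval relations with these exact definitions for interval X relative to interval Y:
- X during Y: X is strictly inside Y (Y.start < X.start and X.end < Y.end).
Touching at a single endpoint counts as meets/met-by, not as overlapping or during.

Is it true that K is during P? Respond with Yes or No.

K = [33, 66], P = [24, 71].
Actual relation of K to P: during.
Asked whether 'during' holds → Yes.

Yes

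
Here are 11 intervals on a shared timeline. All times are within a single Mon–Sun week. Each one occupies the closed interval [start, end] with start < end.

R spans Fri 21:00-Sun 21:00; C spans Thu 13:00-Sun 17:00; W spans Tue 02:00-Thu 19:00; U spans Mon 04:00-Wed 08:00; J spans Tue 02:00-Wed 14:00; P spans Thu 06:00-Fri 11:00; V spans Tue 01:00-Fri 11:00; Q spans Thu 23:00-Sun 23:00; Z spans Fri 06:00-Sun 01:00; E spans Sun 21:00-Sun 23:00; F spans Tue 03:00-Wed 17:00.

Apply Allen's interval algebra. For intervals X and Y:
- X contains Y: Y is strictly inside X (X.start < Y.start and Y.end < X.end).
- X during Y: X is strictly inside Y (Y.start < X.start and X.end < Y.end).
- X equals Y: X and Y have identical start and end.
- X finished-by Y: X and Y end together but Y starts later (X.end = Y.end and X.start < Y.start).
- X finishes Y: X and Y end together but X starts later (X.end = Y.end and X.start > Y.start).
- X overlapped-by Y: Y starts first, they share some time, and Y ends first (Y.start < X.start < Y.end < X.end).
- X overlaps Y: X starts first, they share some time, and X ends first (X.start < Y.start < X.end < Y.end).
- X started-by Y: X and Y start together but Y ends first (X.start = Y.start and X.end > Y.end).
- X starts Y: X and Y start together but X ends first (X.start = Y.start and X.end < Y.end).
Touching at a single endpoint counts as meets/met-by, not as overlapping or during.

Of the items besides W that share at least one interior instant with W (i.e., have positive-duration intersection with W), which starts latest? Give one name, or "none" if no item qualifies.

Target W = [Tue 02:00, Thu 19:00].
C [Thu 13:00, Sun 17:00] → overlapped-by → candidate.
E [Sun 21:00, Sun 23:00] → after → excluded.
F [Tue 03:00, Wed 17:00] → during → candidate.
J [Tue 02:00, Wed 14:00] → starts → candidate.
P [Thu 06:00, Fri 11:00] → overlapped-by → candidate.
Q [Thu 23:00, Sun 23:00] → after → excluded.
R [Fri 21:00, Sun 21:00] → after → excluded.
U [Mon 04:00, Wed 08:00] → overlaps → candidate.
V [Tue 01:00, Fri 11:00] → contains → candidate.
Z [Fri 06:00, Sun 01:00] → after → excluded.
Among candidates, latest start is Thu 13:00 → C.

C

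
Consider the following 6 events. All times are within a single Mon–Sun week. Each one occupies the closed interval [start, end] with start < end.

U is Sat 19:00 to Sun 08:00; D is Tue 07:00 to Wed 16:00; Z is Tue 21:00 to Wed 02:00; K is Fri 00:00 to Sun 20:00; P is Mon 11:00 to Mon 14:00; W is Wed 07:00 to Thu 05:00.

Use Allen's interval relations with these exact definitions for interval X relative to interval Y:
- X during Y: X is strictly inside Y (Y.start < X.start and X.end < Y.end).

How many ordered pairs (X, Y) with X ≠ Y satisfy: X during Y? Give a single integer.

2

Checking all 30 ordered pairs for relation 'during'; matching pairs in alphabetical order:
(U, K): U during K ✓
(Z, D): Z during D ✓
Count: 2.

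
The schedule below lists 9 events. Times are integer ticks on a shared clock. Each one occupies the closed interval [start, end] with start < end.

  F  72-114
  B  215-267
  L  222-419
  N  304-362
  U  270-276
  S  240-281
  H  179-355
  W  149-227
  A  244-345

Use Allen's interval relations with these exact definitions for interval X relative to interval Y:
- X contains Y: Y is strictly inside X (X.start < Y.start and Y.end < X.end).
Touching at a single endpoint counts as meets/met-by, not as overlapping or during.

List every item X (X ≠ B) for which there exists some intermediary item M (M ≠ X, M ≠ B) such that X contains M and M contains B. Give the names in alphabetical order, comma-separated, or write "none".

none

Target B = [215, 267].
Intermediaries M with M contains B: H.
Via H — items with X contains H: none.
Union: none.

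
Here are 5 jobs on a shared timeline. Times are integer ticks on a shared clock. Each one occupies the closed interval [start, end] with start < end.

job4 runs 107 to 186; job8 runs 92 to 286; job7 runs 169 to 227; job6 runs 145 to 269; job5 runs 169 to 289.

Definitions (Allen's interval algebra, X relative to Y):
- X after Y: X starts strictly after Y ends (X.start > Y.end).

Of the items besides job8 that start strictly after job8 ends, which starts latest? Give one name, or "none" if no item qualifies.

none

Target job8 = [92, 286].
job4 [107, 186] → during → excluded.
job5 [169, 289] → overlapped-by → excluded.
job6 [145, 269] → during → excluded.
job7 [169, 227] → during → excluded.
No candidates → none.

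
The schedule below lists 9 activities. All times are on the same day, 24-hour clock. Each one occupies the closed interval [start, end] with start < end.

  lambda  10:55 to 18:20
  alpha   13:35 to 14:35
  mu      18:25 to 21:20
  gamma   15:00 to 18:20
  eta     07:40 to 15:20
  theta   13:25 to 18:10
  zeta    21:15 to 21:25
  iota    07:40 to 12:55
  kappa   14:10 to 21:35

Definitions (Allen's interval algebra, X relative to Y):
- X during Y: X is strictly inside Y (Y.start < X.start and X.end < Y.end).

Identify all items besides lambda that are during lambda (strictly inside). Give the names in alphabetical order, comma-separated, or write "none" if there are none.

alpha, theta

Target lambda = [10:55, 18:20].
alpha [13:35, 14:35] → during → yes.
eta [07:40, 15:20] → overlaps → no.
gamma [15:00, 18:20] → finishes → no.
iota [07:40, 12:55] → overlaps → no.
kappa [14:10, 21:35] → overlapped-by → no.
mu [18:25, 21:20] → after → no.
theta [13:25, 18:10] → during → yes.
zeta [21:15, 21:25] → after → no.
Result: alpha, theta.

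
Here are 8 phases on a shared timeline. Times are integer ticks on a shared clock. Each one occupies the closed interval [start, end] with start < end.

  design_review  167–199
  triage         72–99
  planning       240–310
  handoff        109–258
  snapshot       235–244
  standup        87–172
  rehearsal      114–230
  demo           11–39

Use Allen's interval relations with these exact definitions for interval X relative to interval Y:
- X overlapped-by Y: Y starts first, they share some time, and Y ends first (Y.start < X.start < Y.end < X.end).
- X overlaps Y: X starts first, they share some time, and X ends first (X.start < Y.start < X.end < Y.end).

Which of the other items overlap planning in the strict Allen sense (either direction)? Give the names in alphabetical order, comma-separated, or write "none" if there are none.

handoff, snapshot

Target planning = [240, 310].
demo [11, 39] → before → no.
design_review [167, 199] → before → no.
handoff [109, 258] → overlaps → yes.
rehearsal [114, 230] → before → no.
snapshot [235, 244] → overlaps → yes.
standup [87, 172] → before → no.
triage [72, 99] → before → no.
Result: handoff, snapshot.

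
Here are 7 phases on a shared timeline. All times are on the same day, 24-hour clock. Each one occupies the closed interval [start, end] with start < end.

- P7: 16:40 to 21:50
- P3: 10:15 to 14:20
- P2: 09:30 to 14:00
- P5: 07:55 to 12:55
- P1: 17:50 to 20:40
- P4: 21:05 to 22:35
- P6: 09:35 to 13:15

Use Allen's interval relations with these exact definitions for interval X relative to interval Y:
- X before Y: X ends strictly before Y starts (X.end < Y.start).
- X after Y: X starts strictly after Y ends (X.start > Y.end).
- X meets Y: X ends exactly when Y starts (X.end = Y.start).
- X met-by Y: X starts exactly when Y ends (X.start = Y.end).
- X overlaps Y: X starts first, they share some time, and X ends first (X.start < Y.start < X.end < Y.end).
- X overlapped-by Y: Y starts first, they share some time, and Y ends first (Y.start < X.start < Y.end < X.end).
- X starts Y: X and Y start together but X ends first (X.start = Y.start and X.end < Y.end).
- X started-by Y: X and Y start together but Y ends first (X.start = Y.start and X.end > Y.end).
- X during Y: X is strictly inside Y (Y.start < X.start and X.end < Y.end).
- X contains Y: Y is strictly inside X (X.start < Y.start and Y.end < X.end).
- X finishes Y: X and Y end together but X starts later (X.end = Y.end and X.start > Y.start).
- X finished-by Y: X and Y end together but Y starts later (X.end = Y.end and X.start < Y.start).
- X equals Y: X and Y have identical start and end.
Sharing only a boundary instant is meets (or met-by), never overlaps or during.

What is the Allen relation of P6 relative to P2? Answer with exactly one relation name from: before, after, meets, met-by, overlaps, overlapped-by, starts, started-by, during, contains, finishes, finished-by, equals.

during

P6 = [09:35, 13:15]; P2 = [09:30, 14:00].
Compare endpoints: P6.start > P2.start, P6.start < P2.end, P6.end > P2.start, P6.end < P2.end.
That pattern is 'during'.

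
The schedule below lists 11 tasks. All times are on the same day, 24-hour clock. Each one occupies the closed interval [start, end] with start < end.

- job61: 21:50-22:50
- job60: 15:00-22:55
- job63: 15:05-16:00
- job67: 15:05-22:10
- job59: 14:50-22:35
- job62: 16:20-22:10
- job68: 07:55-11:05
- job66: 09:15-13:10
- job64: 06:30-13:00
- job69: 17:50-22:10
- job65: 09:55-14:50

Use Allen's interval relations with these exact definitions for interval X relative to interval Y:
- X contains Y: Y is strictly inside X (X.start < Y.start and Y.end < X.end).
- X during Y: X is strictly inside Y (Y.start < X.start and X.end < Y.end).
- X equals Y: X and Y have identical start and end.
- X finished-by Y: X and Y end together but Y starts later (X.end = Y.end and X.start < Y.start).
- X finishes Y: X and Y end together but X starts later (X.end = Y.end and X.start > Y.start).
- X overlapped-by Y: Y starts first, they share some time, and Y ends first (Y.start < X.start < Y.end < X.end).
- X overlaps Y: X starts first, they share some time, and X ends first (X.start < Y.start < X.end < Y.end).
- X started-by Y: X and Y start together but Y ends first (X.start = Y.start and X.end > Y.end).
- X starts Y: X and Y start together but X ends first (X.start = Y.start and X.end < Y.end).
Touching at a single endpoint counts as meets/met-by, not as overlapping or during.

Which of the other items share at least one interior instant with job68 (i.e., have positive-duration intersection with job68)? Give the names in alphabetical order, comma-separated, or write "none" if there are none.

job64, job65, job66

Target job68 = [07:55, 11:05].
job59 [14:50, 22:35] → after → no.
job60 [15:00, 22:55] → after → no.
job61 [21:50, 22:50] → after → no.
job62 [16:20, 22:10] → after → no.
job63 [15:05, 16:00] → after → no.
job64 [06:30, 13:00] → contains → yes.
job65 [09:55, 14:50] → overlapped-by → yes.
job66 [09:15, 13:10] → overlapped-by → yes.
job67 [15:05, 22:10] → after → no.
job69 [17:50, 22:10] → after → no.
Result: job64, job65, job66.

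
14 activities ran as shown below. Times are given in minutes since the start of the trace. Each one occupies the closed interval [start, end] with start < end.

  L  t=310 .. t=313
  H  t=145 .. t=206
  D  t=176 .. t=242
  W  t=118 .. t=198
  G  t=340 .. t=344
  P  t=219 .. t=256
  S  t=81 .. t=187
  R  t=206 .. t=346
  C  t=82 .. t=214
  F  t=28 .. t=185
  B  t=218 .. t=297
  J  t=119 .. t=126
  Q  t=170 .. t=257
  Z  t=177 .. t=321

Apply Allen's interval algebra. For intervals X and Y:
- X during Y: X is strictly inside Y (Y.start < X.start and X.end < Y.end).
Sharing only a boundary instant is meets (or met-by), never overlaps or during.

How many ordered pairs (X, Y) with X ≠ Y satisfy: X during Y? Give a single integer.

16

Checking all 182 ordered pairs for relation 'during'; matching pairs in alphabetical order:
(B, R): B during R ✓
(B, Z): B during Z ✓
(D, Q): D during Q ✓
(G, R): G during R ✓
(H, C): H during C ✓
(J, C): J during C ✓
(J, F): J during F ✓
(J, S): J during S ✓
(J, W): J during W ✓
(L, R): L during R ✓
(L, Z): L during Z ✓
(P, B): P during B ✓
(P, Q): P during Q ✓
(P, R): P during R ✓
(P, Z): P during Z ✓
(W, C): W during C ✓
Count: 16.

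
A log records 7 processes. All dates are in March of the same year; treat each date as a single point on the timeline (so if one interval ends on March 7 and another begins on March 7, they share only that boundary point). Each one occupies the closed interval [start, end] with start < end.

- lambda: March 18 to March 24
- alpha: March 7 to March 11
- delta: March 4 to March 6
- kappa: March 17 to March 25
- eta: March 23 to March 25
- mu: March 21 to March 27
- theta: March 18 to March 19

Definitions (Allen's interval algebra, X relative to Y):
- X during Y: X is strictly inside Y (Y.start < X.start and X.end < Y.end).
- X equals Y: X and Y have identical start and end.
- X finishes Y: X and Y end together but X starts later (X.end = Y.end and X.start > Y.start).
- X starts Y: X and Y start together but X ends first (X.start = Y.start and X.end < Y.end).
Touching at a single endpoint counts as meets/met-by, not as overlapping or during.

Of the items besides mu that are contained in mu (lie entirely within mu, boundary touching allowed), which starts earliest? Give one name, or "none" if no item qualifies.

Target mu = [March 21, March 27].
alpha [March 7, March 11] → before → excluded.
delta [March 4, March 6] → before → excluded.
eta [March 23, March 25] → during → candidate.
kappa [March 17, March 25] → overlaps → excluded.
lambda [March 18, March 24] → overlaps → excluded.
theta [March 18, March 19] → before → excluded.
Among candidates, earliest start is March 23 → eta.

eta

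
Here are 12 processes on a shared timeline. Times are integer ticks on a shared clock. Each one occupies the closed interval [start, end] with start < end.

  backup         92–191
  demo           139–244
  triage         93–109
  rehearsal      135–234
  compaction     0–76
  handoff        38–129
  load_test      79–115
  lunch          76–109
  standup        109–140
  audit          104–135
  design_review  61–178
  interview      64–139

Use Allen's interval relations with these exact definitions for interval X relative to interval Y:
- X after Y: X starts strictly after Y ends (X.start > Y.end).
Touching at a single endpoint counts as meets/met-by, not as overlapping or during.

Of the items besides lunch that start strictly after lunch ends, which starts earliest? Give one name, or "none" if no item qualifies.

Target lunch = [76, 109].
audit [104, 135] → overlapped-by → excluded.
backup [92, 191] → overlapped-by → excluded.
compaction [0, 76] → meets → excluded.
demo [139, 244] → after → candidate.
design_review [61, 178] → contains → excluded.
handoff [38, 129] → contains → excluded.
interview [64, 139] → contains → excluded.
load_test [79, 115] → overlapped-by → excluded.
rehearsal [135, 234] → after → candidate.
standup [109, 140] → met-by → excluded.
triage [93, 109] → finishes → excluded.
Among candidates, earliest start is 135 → rehearsal.

rehearsal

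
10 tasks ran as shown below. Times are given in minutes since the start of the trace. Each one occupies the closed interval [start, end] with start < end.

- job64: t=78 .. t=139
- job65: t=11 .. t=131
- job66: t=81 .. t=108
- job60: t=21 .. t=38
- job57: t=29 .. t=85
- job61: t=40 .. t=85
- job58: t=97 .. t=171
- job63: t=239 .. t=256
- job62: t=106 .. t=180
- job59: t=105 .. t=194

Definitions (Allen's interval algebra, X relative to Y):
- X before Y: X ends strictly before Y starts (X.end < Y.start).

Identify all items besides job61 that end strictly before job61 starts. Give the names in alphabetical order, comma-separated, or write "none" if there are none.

Target job61 = [t=40, t=85].
job57 [t=29, t=85] → finished-by → no.
job58 [t=97, t=171] → after → no.
job59 [t=105, t=194] → after → no.
job60 [t=21, t=38] → before → yes.
job62 [t=106, t=180] → after → no.
job63 [t=239, t=256] → after → no.
job64 [t=78, t=139] → overlapped-by → no.
job65 [t=11, t=131] → contains → no.
job66 [t=81, t=108] → overlapped-by → no.
Result: job60.

job60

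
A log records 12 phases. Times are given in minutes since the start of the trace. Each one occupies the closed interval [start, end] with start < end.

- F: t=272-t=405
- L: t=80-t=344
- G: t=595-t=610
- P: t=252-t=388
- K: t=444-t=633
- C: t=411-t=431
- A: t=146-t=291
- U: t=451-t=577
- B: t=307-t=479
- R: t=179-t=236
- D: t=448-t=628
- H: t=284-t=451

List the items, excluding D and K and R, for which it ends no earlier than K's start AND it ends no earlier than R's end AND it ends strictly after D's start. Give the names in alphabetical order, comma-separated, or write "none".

Conditions: its end is no earlier than K's start (X.end >= t=444) AND its end is no earlier than R's end (X.end >= t=236) AND its end is strictly after D's start (X.end > t=448).
A: end t=291 >= t=444? ✗; end t=291 >= t=236? ✓; end t=291 > t=448? ✗ → no.
B: end t=479 >= t=444? ✓; end t=479 >= t=236? ✓; end t=479 > t=448? ✓ → yes.
C: end t=431 >= t=444? ✗; end t=431 >= t=236? ✓; end t=431 > t=448? ✗ → no.
F: end t=405 >= t=444? ✗; end t=405 >= t=236? ✓; end t=405 > t=448? ✗ → no.
G: end t=610 >= t=444? ✓; end t=610 >= t=236? ✓; end t=610 > t=448? ✓ → yes.
H: end t=451 >= t=444? ✓; end t=451 >= t=236? ✓; end t=451 > t=448? ✓ → yes.
L: end t=344 >= t=444? ✗; end t=344 >= t=236? ✓; end t=344 > t=448? ✗ → no.
P: end t=388 >= t=444? ✗; end t=388 >= t=236? ✓; end t=388 > t=448? ✗ → no.
U: end t=577 >= t=444? ✓; end t=577 >= t=236? ✓; end t=577 > t=448? ✓ → yes.
Result: B, G, H, U.

B, G, H, U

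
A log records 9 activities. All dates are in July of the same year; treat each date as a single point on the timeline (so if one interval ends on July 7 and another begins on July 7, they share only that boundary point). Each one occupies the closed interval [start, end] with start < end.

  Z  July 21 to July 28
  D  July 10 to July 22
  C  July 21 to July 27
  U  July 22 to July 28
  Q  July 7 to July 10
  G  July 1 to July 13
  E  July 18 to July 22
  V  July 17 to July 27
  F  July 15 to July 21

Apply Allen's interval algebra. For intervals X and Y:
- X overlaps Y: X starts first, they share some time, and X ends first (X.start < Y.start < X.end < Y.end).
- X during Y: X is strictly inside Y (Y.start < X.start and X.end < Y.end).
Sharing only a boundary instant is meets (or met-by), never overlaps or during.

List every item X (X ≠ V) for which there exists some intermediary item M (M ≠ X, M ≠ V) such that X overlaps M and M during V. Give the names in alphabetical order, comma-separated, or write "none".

F

Target V = [July 17, July 27].
Intermediaries M with M during V: E.
Via E — items with X overlaps E: F.
Union: F.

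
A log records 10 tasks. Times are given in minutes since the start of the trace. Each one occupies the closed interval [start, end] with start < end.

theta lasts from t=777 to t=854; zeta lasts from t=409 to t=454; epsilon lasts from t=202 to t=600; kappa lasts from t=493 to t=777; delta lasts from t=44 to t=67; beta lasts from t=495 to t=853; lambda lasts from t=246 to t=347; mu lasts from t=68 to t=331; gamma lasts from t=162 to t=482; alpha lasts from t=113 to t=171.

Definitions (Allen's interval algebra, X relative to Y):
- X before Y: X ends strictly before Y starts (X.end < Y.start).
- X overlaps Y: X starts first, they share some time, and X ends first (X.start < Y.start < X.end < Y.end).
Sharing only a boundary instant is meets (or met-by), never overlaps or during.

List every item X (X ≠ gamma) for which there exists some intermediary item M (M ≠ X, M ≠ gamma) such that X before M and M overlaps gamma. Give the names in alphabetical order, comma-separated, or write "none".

Target gamma = [t=162, t=482].
Intermediaries M with M overlaps gamma: alpha, mu.
Via alpha — items with X before alpha: delta.
Via mu — items with X before mu: delta.
Union: delta.

delta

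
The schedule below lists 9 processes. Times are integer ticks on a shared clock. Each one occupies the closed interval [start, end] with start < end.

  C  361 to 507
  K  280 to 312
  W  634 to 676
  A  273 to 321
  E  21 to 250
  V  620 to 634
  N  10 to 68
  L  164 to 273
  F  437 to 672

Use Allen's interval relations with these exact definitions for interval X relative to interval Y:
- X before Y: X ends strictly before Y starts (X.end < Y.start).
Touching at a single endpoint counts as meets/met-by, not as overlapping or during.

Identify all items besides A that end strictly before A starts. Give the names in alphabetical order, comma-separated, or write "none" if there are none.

Target A = [273, 321].
C [361, 507] → after → no.
E [21, 250] → before → yes.
F [437, 672] → after → no.
K [280, 312] → during → no.
L [164, 273] → meets → no.
N [10, 68] → before → yes.
V [620, 634] → after → no.
W [634, 676] → after → no.
Result: E, N.

E, N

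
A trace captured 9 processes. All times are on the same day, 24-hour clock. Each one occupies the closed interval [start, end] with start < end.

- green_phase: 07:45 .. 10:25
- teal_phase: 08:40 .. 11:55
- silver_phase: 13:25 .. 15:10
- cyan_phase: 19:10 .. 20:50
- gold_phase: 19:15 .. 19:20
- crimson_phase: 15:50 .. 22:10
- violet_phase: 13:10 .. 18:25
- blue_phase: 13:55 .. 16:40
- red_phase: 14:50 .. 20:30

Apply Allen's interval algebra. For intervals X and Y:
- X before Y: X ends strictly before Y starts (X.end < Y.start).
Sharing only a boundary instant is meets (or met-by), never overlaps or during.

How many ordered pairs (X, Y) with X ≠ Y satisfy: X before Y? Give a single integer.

Checking all 72 ordered pairs for relation 'before'; matching pairs in alphabetical order:
(blue_phase, cyan_phase): blue_phase before cyan_phase ✓
(blue_phase, gold_phase): blue_phase before gold_phase ✓
(green_phase, blue_phase): green_phase before blue_phase ✓
(green_phase, crimson_phase): green_phase before crimson_phase ✓
(green_phase, cyan_phase): green_phase before cyan_phase ✓
(green_phase, gold_phase): green_phase before gold_phase ✓
(green_phase, red_phase): green_phase before red_phase ✓
(green_phase, silver_phase): green_phase before silver_phase ✓
(green_phase, violet_phase): green_phase before violet_phase ✓
(silver_phase, crimson_phase): silver_phase before crimson_phase ✓
(silver_phase, cyan_phase): silver_phase before cyan_phase ✓
(silver_phase, gold_phase): silver_phase before gold_phase ✓
(teal_phase, blue_phase): teal_phase before blue_phase ✓
(teal_phase, crimson_phase): teal_phase before crimson_phase ✓
(teal_phase, cyan_phase): teal_phase before cyan_phase ✓
(teal_phase, gold_phase): teal_phase before gold_phase ✓
(teal_phase, red_phase): teal_phase before red_phase ✓
(teal_phase, silver_phase): teal_phase before silver_phase ✓
(teal_phase, violet_phase): teal_phase before violet_phase ✓
(violet_phase, cyan_phase): violet_phase before cyan_phase ✓
(violet_phase, gold_phase): violet_phase before gold_phase ✓
Count: 21.

21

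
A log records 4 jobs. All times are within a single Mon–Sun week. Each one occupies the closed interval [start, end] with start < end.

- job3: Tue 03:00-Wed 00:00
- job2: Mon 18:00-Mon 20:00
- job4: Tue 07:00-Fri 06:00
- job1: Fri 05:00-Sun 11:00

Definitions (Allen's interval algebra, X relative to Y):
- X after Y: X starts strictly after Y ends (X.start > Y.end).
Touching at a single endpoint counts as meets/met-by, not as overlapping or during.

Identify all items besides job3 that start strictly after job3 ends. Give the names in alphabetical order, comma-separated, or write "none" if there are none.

job1

Target job3 = [Tue 03:00, Wed 00:00].
job1 [Fri 05:00, Sun 11:00] → after → yes.
job2 [Mon 18:00, Mon 20:00] → before → no.
job4 [Tue 07:00, Fri 06:00] → overlapped-by → no.
Result: job1.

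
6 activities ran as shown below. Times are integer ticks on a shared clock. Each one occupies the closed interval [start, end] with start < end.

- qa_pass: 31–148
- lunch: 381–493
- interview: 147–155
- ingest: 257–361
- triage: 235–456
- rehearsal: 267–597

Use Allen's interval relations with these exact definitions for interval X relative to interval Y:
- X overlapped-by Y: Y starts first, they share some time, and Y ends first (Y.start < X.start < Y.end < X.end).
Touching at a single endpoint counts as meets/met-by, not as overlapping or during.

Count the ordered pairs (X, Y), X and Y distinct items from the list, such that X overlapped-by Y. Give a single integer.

4

Checking all 30 ordered pairs for relation 'overlapped-by'; matching pairs in alphabetical order:
(interview, qa_pass): interview overlapped-by qa_pass ✓
(lunch, triage): lunch overlapped-by triage ✓
(rehearsal, ingest): rehearsal overlapped-by ingest ✓
(rehearsal, triage): rehearsal overlapped-by triage ✓
Count: 4.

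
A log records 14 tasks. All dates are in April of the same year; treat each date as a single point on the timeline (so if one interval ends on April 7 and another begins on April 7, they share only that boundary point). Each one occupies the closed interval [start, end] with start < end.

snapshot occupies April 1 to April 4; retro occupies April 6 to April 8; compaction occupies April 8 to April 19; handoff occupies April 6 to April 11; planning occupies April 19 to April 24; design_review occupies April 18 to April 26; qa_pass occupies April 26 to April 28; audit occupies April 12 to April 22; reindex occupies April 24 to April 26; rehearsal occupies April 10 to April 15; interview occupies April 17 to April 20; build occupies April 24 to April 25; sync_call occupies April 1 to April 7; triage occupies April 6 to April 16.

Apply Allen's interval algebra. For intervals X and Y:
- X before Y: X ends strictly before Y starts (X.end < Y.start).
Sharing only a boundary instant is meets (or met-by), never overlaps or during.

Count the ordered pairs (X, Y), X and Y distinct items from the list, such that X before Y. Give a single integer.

Checking all 182 ordered pairs for relation 'before'; matching pairs in alphabetical order:
(audit, build): audit before build ✓
(audit, qa_pass): audit before qa_pass ✓
(audit, reindex): audit before reindex ✓
(build, qa_pass): build before qa_pass ✓
(compaction, build): compaction before build ✓
(compaction, qa_pass): compaction before qa_pass ✓
(compaction, reindex): compaction before reindex ✓
(handoff, audit): handoff before audit ✓
(handoff, build): handoff before build ✓
(handoff, design_review): handoff before design_review ✓
(handoff, interview): handoff before interview ✓
(handoff, planning): handoff before planning ✓
(handoff, qa_pass): handoff before qa_pass ✓
(handoff, reindex): handoff before reindex ✓
(interview, build): interview before build ✓
(interview, qa_pass): interview before qa_pass ✓
(interview, reindex): interview before reindex ✓
(planning, qa_pass): planning before qa_pass ✓
(rehearsal, build): rehearsal before build ✓
(rehearsal, design_review): rehearsal before design_review ✓
(rehearsal, interview): rehearsal before interview ✓
(rehearsal, planning): rehearsal before planning ✓
(rehearsal, qa_pass): rehearsal before qa_pass ✓
(rehearsal, reindex): rehearsal before reindex ✓
... plus 35 further pairs not listed.
Count: 59.

59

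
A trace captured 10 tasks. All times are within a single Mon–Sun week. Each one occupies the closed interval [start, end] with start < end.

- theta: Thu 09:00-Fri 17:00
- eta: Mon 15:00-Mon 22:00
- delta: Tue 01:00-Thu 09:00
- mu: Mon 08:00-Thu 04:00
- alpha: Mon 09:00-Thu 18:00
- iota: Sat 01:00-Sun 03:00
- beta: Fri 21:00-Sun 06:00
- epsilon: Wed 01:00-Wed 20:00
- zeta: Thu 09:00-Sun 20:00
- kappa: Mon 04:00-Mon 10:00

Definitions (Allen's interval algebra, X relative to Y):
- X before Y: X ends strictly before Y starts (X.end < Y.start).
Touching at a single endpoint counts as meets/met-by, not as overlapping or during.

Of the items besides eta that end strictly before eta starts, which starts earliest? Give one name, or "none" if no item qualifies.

Target eta = [Mon 15:00, Mon 22:00].
alpha [Mon 09:00, Thu 18:00] → contains → excluded.
beta [Fri 21:00, Sun 06:00] → after → excluded.
delta [Tue 01:00, Thu 09:00] → after → excluded.
epsilon [Wed 01:00, Wed 20:00] → after → excluded.
iota [Sat 01:00, Sun 03:00] → after → excluded.
kappa [Mon 04:00, Mon 10:00] → before → candidate.
mu [Mon 08:00, Thu 04:00] → contains → excluded.
theta [Thu 09:00, Fri 17:00] → after → excluded.
zeta [Thu 09:00, Sun 20:00] → after → excluded.
Among candidates, earliest start is Mon 04:00 → kappa.

kappa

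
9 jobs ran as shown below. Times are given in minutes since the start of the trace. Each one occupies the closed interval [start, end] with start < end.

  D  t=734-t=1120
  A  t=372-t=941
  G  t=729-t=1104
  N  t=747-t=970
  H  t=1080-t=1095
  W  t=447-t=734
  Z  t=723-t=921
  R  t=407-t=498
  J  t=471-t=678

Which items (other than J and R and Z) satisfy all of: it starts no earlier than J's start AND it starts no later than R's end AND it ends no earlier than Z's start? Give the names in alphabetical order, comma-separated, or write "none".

Conditions: its start is no earlier than J's start (X.start >= t=471) AND its start is no later than R's end (X.start <= t=498) AND its end is no earlier than Z's start (X.end >= t=723).
A: start t=372 >= t=471? ✗; start t=372 <= t=498? ✓; end t=941 >= t=723? ✓ → no.
D: start t=734 >= t=471? ✓; start t=734 <= t=498? ✗; end t=1120 >= t=723? ✓ → no.
G: start t=729 >= t=471? ✓; start t=729 <= t=498? ✗; end t=1104 >= t=723? ✓ → no.
H: start t=1080 >= t=471? ✓; start t=1080 <= t=498? ✗; end t=1095 >= t=723? ✓ → no.
N: start t=747 >= t=471? ✓; start t=747 <= t=498? ✗; end t=970 >= t=723? ✓ → no.
W: start t=447 >= t=471? ✗; start t=447 <= t=498? ✓; end t=734 >= t=723? ✓ → no.
Result: none.

none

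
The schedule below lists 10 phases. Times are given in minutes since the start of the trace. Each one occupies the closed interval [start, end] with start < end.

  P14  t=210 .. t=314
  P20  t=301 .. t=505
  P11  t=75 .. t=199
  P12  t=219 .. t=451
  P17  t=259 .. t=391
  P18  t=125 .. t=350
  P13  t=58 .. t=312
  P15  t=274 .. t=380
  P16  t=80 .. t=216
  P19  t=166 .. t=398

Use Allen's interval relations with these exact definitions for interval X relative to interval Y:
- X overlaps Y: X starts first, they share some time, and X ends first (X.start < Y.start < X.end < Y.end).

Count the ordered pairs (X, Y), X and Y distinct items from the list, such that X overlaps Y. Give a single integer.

Checking all 90 ordered pairs for relation 'overlaps'; matching pairs in alphabetical order:
(P11, P16): P11 overlaps P16 ✓
(P11, P18): P11 overlaps P18 ✓
(P11, P19): P11 overlaps P19 ✓
(P12, P20): P12 overlaps P20 ✓
(P13, P12): P13 overlaps P12 ✓
(P13, P14): P13 overlaps P14 ✓
(P13, P15): P13 overlaps P15 ✓
(P13, P17): P13 overlaps P17 ✓
(P13, P18): P13 overlaps P18 ✓
(P13, P19): P13 overlaps P19 ✓
(P13, P20): P13 overlaps P20 ✓
(P14, P12): P14 overlaps P12 ✓
(P14, P15): P14 overlaps P15 ✓
(P14, P17): P14 overlaps P17 ✓
(P14, P20): P14 overlaps P20 ✓
(P15, P20): P15 overlaps P20 ✓
(P16, P14): P16 overlaps P14 ✓
(P16, P18): P16 overlaps P18 ✓
(P16, P19): P16 overlaps P19 ✓
(P17, P20): P17 overlaps P20 ✓
(P18, P12): P18 overlaps P12 ✓
(P18, P15): P18 overlaps P15 ✓
(P18, P17): P18 overlaps P17 ✓
(P18, P19): P18 overlaps P19 ✓
... plus 3 further pairs not listed.
Count: 27.

27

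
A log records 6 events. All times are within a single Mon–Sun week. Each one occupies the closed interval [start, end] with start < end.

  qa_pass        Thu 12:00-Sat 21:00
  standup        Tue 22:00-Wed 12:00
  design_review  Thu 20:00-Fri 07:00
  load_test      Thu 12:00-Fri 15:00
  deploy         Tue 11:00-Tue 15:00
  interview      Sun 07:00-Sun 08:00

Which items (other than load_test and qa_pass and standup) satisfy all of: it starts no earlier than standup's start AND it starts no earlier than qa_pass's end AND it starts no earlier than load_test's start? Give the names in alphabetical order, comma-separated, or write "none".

interview

Conditions: its start is no earlier than standup's start (X.start >= Tue 22:00) AND its start is no earlier than qa_pass's end (X.start >= Sat 21:00) AND its start is no earlier than load_test's start (X.start >= Thu 12:00).
deploy: start Tue 11:00 >= Tue 22:00? ✗; start Tue 11:00 >= Sat 21:00? ✗; start Tue 11:00 >= Thu 12:00? ✗ → no.
design_review: start Thu 20:00 >= Tue 22:00? ✓; start Thu 20:00 >= Sat 21:00? ✗; start Thu 20:00 >= Thu 12:00? ✓ → no.
interview: start Sun 07:00 >= Tue 22:00? ✓; start Sun 07:00 >= Sat 21:00? ✓; start Sun 07:00 >= Thu 12:00? ✓ → yes.
Result: interview.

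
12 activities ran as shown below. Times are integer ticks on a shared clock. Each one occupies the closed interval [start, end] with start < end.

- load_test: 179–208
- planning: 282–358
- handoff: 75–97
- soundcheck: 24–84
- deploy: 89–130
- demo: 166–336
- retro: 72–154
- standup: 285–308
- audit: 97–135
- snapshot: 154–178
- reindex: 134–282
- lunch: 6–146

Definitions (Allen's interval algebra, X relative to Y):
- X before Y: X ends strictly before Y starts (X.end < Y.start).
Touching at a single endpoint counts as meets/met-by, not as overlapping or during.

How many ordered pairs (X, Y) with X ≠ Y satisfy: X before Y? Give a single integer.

Checking all 132 ordered pairs for relation 'before'; matching pairs in alphabetical order:
(audit, demo): audit before demo ✓
(audit, load_test): audit before load_test ✓
(audit, planning): audit before planning ✓
(audit, snapshot): audit before snapshot ✓
(audit, standup): audit before standup ✓
(deploy, demo): deploy before demo ✓
(deploy, load_test): deploy before load_test ✓
(deploy, planning): deploy before planning ✓
(deploy, reindex): deploy before reindex ✓
(deploy, snapshot): deploy before snapshot ✓
(deploy, standup): deploy before standup ✓
(handoff, demo): handoff before demo ✓
(handoff, load_test): handoff before load_test ✓
(handoff, planning): handoff before planning ✓
(handoff, reindex): handoff before reindex ✓
(handoff, snapshot): handoff before snapshot ✓
(handoff, standup): handoff before standup ✓
(load_test, planning): load_test before planning ✓
(load_test, standup): load_test before standup ✓
(lunch, demo): lunch before demo ✓
(lunch, load_test): lunch before load_test ✓
(lunch, planning): lunch before planning ✓
(lunch, snapshot): lunch before snapshot ✓
(lunch, standup): lunch before standup ✓
... plus 16 further pairs not listed.
Count: 40.

40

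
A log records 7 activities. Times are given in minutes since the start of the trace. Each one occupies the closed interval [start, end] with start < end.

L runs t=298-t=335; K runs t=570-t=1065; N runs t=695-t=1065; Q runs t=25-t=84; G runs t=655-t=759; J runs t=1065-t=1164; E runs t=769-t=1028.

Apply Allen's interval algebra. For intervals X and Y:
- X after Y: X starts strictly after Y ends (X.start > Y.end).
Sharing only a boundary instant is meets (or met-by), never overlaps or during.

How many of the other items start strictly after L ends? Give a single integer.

Target L = [t=298, t=335].
E [t=769, t=1028] → after → counts.
G [t=655, t=759] → after → counts.
J [t=1065, t=1164] → after → counts.
K [t=570, t=1065] → after → counts.
N [t=695, t=1065] → after → counts.
Q [t=25, t=84] → before → no.
Total: 5.

5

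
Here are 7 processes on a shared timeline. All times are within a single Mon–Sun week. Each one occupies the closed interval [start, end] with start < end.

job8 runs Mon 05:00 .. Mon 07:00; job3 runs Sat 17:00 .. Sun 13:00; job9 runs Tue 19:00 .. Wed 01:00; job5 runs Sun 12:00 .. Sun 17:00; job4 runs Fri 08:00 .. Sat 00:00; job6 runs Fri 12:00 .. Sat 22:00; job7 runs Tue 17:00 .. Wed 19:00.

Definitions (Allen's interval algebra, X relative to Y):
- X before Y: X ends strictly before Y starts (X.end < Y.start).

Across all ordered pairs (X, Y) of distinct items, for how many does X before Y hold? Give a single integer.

Checking all 42 ordered pairs for relation 'before'; matching pairs in alphabetical order:
(job4, job3): job4 before job3 ✓
(job4, job5): job4 before job5 ✓
(job6, job5): job6 before job5 ✓
(job7, job3): job7 before job3 ✓
(job7, job4): job7 before job4 ✓
(job7, job5): job7 before job5 ✓
(job7, job6): job7 before job6 ✓
(job8, job3): job8 before job3 ✓
(job8, job4): job8 before job4 ✓
(job8, job5): job8 before job5 ✓
(job8, job6): job8 before job6 ✓
(job8, job7): job8 before job7 ✓
(job8, job9): job8 before job9 ✓
(job9, job3): job9 before job3 ✓
(job9, job4): job9 before job4 ✓
(job9, job5): job9 before job5 ✓
(job9, job6): job9 before job6 ✓
Count: 17.

17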